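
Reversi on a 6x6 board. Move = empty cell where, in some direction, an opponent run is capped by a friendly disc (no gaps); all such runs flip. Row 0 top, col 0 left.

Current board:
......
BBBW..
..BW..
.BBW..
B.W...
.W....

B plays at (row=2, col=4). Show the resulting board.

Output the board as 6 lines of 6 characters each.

Place B at (2,4); scan 8 dirs for brackets.
Dir NW: opp run (1,3), next='.' -> no flip
Dir N: first cell '.' (not opp) -> no flip
Dir NE: first cell '.' (not opp) -> no flip
Dir W: opp run (2,3) capped by B -> flip
Dir E: first cell '.' (not opp) -> no flip
Dir SW: opp run (3,3) (4,2) (5,1), next=edge -> no flip
Dir S: first cell '.' (not opp) -> no flip
Dir SE: first cell '.' (not opp) -> no flip
All flips: (2,3)

Answer: ......
BBBW..
..BBB.
.BBW..
B.W...
.W....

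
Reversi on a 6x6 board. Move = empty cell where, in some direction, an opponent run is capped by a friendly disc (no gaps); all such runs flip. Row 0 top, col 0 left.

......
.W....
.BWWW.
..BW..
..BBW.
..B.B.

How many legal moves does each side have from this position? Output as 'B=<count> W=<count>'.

Answer: B=8 W=5

Derivation:
-- B to move --
(0,0): no bracket -> illegal
(0,1): flips 1 -> legal
(0,2): no bracket -> illegal
(1,0): no bracket -> illegal
(1,2): flips 1 -> legal
(1,3): flips 2 -> legal
(1,4): flips 1 -> legal
(1,5): flips 2 -> legal
(2,0): no bracket -> illegal
(2,5): flips 3 -> legal
(3,1): no bracket -> illegal
(3,4): flips 2 -> legal
(3,5): no bracket -> illegal
(4,5): flips 1 -> legal
(5,3): no bracket -> illegal
(5,5): no bracket -> illegal
B mobility = 8
-- W to move --
(1,0): no bracket -> illegal
(1,2): no bracket -> illegal
(2,0): flips 1 -> legal
(3,0): no bracket -> illegal
(3,1): flips 2 -> legal
(3,4): no bracket -> illegal
(4,1): flips 3 -> legal
(4,5): no bracket -> illegal
(5,1): flips 1 -> legal
(5,3): flips 1 -> legal
(5,5): no bracket -> illegal
W mobility = 5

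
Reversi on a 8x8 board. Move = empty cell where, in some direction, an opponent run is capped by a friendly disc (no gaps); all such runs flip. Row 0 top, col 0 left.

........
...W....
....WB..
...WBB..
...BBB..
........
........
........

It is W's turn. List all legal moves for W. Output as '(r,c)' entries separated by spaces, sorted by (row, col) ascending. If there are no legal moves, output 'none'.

Answer: (2,6) (3,6) (4,6) (5,3) (5,4) (5,5)

Derivation:
(1,4): no bracket -> illegal
(1,5): no bracket -> illegal
(1,6): no bracket -> illegal
(2,3): no bracket -> illegal
(2,6): flips 1 -> legal
(3,2): no bracket -> illegal
(3,6): flips 2 -> legal
(4,2): no bracket -> illegal
(4,6): flips 1 -> legal
(5,2): no bracket -> illegal
(5,3): flips 1 -> legal
(5,4): flips 2 -> legal
(5,5): flips 1 -> legal
(5,6): no bracket -> illegal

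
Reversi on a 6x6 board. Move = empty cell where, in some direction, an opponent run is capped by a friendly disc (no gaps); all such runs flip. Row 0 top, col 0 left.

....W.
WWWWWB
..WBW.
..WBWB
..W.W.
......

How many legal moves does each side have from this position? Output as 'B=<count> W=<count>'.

-- B to move --
(0,0): flips 2 -> legal
(0,1): flips 1 -> legal
(0,2): flips 2 -> legal
(0,3): flips 1 -> legal
(0,5): flips 1 -> legal
(2,0): no bracket -> illegal
(2,1): flips 1 -> legal
(2,5): flips 1 -> legal
(3,1): flips 1 -> legal
(4,1): flips 1 -> legal
(4,3): no bracket -> illegal
(4,5): flips 1 -> legal
(5,1): flips 1 -> legal
(5,2): no bracket -> illegal
(5,3): flips 1 -> legal
(5,4): no bracket -> illegal
(5,5): flips 1 -> legal
B mobility = 13
-- W to move --
(0,5): no bracket -> illegal
(2,5): no bracket -> illegal
(4,3): flips 2 -> legal
(4,5): no bracket -> illegal
W mobility = 1

Answer: B=13 W=1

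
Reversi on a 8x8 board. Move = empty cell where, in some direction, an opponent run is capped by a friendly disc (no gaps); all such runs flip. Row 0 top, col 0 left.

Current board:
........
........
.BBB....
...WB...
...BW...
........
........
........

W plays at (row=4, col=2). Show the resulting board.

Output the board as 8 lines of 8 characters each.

Place W at (4,2); scan 8 dirs for brackets.
Dir NW: first cell '.' (not opp) -> no flip
Dir N: first cell '.' (not opp) -> no flip
Dir NE: first cell 'W' (not opp) -> no flip
Dir W: first cell '.' (not opp) -> no flip
Dir E: opp run (4,3) capped by W -> flip
Dir SW: first cell '.' (not opp) -> no flip
Dir S: first cell '.' (not opp) -> no flip
Dir SE: first cell '.' (not opp) -> no flip
All flips: (4,3)

Answer: ........
........
.BBB....
...WB...
..WWW...
........
........
........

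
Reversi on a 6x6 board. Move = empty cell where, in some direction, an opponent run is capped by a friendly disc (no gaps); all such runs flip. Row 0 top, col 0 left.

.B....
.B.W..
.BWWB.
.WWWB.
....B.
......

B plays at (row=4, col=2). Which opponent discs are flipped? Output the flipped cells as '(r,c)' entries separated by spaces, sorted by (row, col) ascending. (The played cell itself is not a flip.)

Dir NW: opp run (3,1), next='.' -> no flip
Dir N: opp run (3,2) (2,2), next='.' -> no flip
Dir NE: opp run (3,3) capped by B -> flip
Dir W: first cell '.' (not opp) -> no flip
Dir E: first cell '.' (not opp) -> no flip
Dir SW: first cell '.' (not opp) -> no flip
Dir S: first cell '.' (not opp) -> no flip
Dir SE: first cell '.' (not opp) -> no flip

Answer: (3,3)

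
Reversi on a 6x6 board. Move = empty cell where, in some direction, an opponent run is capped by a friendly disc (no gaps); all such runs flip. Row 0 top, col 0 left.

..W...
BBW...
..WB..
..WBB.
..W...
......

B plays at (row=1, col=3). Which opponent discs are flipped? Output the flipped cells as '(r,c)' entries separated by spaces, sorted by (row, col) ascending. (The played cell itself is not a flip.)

Dir NW: opp run (0,2), next=edge -> no flip
Dir N: first cell '.' (not opp) -> no flip
Dir NE: first cell '.' (not opp) -> no flip
Dir W: opp run (1,2) capped by B -> flip
Dir E: first cell '.' (not opp) -> no flip
Dir SW: opp run (2,2), next='.' -> no flip
Dir S: first cell 'B' (not opp) -> no flip
Dir SE: first cell '.' (not opp) -> no flip

Answer: (1,2)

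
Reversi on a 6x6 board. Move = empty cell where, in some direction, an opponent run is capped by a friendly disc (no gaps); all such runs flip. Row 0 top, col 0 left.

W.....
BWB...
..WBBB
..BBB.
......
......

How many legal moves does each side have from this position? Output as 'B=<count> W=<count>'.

Answer: B=1 W=5

Derivation:
-- B to move --
(0,1): no bracket -> illegal
(0,2): no bracket -> illegal
(1,3): no bracket -> illegal
(2,0): no bracket -> illegal
(2,1): flips 1 -> legal
(3,1): no bracket -> illegal
B mobility = 1
-- W to move --
(0,1): no bracket -> illegal
(0,2): flips 1 -> legal
(0,3): no bracket -> illegal
(1,3): flips 1 -> legal
(1,4): no bracket -> illegal
(1,5): no bracket -> illegal
(2,0): flips 1 -> legal
(2,1): no bracket -> illegal
(3,1): no bracket -> illegal
(3,5): no bracket -> illegal
(4,1): no bracket -> illegal
(4,2): flips 1 -> legal
(4,3): no bracket -> illegal
(4,4): flips 1 -> legal
(4,5): no bracket -> illegal
W mobility = 5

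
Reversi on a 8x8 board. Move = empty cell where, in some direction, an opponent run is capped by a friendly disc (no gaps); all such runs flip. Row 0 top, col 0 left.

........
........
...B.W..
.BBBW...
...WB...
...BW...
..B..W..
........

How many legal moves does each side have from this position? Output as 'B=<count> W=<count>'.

Answer: B=7 W=7

Derivation:
-- B to move --
(1,4): no bracket -> illegal
(1,5): no bracket -> illegal
(1,6): no bracket -> illegal
(2,4): flips 1 -> legal
(2,6): no bracket -> illegal
(3,5): flips 1 -> legal
(3,6): no bracket -> illegal
(4,2): flips 1 -> legal
(4,5): flips 1 -> legal
(5,2): no bracket -> illegal
(5,5): flips 1 -> legal
(5,6): no bracket -> illegal
(6,3): no bracket -> illegal
(6,4): flips 1 -> legal
(6,6): no bracket -> illegal
(7,4): no bracket -> illegal
(7,5): no bracket -> illegal
(7,6): flips 3 -> legal
B mobility = 7
-- W to move --
(1,2): flips 1 -> legal
(1,3): flips 2 -> legal
(1,4): no bracket -> illegal
(2,0): no bracket -> illegal
(2,1): flips 1 -> legal
(2,2): no bracket -> illegal
(2,4): no bracket -> illegal
(3,0): flips 3 -> legal
(3,5): no bracket -> illegal
(4,0): no bracket -> illegal
(4,1): no bracket -> illegal
(4,2): no bracket -> illegal
(4,5): flips 1 -> legal
(5,1): no bracket -> illegal
(5,2): flips 1 -> legal
(5,5): no bracket -> illegal
(6,1): no bracket -> illegal
(6,3): flips 1 -> legal
(6,4): no bracket -> illegal
(7,1): no bracket -> illegal
(7,2): no bracket -> illegal
(7,3): no bracket -> illegal
W mobility = 7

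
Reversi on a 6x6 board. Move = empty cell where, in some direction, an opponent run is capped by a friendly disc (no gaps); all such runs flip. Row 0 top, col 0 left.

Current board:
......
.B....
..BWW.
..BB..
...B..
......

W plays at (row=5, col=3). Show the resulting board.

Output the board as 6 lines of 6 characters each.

Place W at (5,3); scan 8 dirs for brackets.
Dir NW: first cell '.' (not opp) -> no flip
Dir N: opp run (4,3) (3,3) capped by W -> flip
Dir NE: first cell '.' (not opp) -> no flip
Dir W: first cell '.' (not opp) -> no flip
Dir E: first cell '.' (not opp) -> no flip
Dir SW: edge -> no flip
Dir S: edge -> no flip
Dir SE: edge -> no flip
All flips: (3,3) (4,3)

Answer: ......
.B....
..BWW.
..BW..
...W..
...W..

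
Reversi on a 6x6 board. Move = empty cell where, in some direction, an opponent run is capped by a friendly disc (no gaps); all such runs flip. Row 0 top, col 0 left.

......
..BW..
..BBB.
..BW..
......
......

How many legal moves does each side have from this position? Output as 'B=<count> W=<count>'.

Answer: B=8 W=4

Derivation:
-- B to move --
(0,2): flips 1 -> legal
(0,3): flips 1 -> legal
(0,4): flips 1 -> legal
(1,4): flips 1 -> legal
(3,4): flips 1 -> legal
(4,2): flips 1 -> legal
(4,3): flips 1 -> legal
(4,4): flips 1 -> legal
B mobility = 8
-- W to move --
(0,1): no bracket -> illegal
(0,2): no bracket -> illegal
(0,3): no bracket -> illegal
(1,1): flips 2 -> legal
(1,4): no bracket -> illegal
(1,5): flips 1 -> legal
(2,1): no bracket -> illegal
(2,5): no bracket -> illegal
(3,1): flips 2 -> legal
(3,4): no bracket -> illegal
(3,5): flips 1 -> legal
(4,1): no bracket -> illegal
(4,2): no bracket -> illegal
(4,3): no bracket -> illegal
W mobility = 4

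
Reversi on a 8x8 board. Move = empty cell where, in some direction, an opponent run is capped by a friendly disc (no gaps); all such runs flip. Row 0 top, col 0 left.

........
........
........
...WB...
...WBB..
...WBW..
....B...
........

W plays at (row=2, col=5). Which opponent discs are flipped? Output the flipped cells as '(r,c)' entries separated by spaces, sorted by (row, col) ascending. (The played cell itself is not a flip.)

Dir NW: first cell '.' (not opp) -> no flip
Dir N: first cell '.' (not opp) -> no flip
Dir NE: first cell '.' (not opp) -> no flip
Dir W: first cell '.' (not opp) -> no flip
Dir E: first cell '.' (not opp) -> no flip
Dir SW: opp run (3,4) capped by W -> flip
Dir S: first cell '.' (not opp) -> no flip
Dir SE: first cell '.' (not opp) -> no flip

Answer: (3,4)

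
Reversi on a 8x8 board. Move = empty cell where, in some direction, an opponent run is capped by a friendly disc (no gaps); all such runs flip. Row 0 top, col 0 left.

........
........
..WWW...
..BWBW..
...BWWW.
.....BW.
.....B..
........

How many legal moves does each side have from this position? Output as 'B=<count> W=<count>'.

Answer: B=11 W=9

Derivation:
-- B to move --
(1,1): flips 3 -> legal
(1,2): flips 2 -> legal
(1,3): flips 2 -> legal
(1,4): flips 2 -> legal
(1,5): no bracket -> illegal
(2,1): no bracket -> illegal
(2,5): flips 2 -> legal
(2,6): no bracket -> illegal
(3,1): no bracket -> illegal
(3,6): flips 1 -> legal
(3,7): flips 1 -> legal
(4,2): no bracket -> illegal
(4,7): flips 4 -> legal
(5,3): no bracket -> illegal
(5,4): flips 1 -> legal
(5,7): flips 1 -> legal
(6,6): no bracket -> illegal
(6,7): flips 2 -> legal
B mobility = 11
-- W to move --
(2,1): no bracket -> illegal
(2,5): no bracket -> illegal
(3,1): flips 1 -> legal
(4,1): flips 1 -> legal
(4,2): flips 2 -> legal
(5,2): no bracket -> illegal
(5,3): flips 1 -> legal
(5,4): flips 1 -> legal
(6,4): flips 1 -> legal
(6,6): flips 1 -> legal
(7,4): flips 1 -> legal
(7,5): flips 2 -> legal
(7,6): no bracket -> illegal
W mobility = 9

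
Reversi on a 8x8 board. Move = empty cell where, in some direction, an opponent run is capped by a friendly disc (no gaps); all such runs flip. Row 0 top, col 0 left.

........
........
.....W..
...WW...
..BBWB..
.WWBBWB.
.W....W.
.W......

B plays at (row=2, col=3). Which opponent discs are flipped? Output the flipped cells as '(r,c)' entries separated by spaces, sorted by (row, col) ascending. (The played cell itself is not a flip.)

Dir NW: first cell '.' (not opp) -> no flip
Dir N: first cell '.' (not opp) -> no flip
Dir NE: first cell '.' (not opp) -> no flip
Dir W: first cell '.' (not opp) -> no flip
Dir E: first cell '.' (not opp) -> no flip
Dir SW: first cell '.' (not opp) -> no flip
Dir S: opp run (3,3) capped by B -> flip
Dir SE: opp run (3,4) capped by B -> flip

Answer: (3,3) (3,4)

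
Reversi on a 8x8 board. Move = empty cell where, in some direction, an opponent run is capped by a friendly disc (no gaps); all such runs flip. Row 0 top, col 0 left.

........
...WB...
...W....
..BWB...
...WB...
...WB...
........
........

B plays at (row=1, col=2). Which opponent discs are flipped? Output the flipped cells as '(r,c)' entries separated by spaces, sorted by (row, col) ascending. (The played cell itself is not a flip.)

Dir NW: first cell '.' (not opp) -> no flip
Dir N: first cell '.' (not opp) -> no flip
Dir NE: first cell '.' (not opp) -> no flip
Dir W: first cell '.' (not opp) -> no flip
Dir E: opp run (1,3) capped by B -> flip
Dir SW: first cell '.' (not opp) -> no flip
Dir S: first cell '.' (not opp) -> no flip
Dir SE: opp run (2,3) capped by B -> flip

Answer: (1,3) (2,3)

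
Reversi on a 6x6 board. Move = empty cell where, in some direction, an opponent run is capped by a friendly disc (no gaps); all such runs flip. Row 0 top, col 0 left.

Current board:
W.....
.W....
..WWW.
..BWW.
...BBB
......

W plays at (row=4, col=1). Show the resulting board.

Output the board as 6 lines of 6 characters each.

Place W at (4,1); scan 8 dirs for brackets.
Dir NW: first cell '.' (not opp) -> no flip
Dir N: first cell '.' (not opp) -> no flip
Dir NE: opp run (3,2) capped by W -> flip
Dir W: first cell '.' (not opp) -> no flip
Dir E: first cell '.' (not opp) -> no flip
Dir SW: first cell '.' (not opp) -> no flip
Dir S: first cell '.' (not opp) -> no flip
Dir SE: first cell '.' (not opp) -> no flip
All flips: (3,2)

Answer: W.....
.W....
..WWW.
..WWW.
.W.BBB
......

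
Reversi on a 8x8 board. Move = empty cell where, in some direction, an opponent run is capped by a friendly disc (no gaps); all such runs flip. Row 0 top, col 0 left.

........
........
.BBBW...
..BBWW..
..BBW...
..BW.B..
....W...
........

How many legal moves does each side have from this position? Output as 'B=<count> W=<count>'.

-- B to move --
(1,3): no bracket -> illegal
(1,4): no bracket -> illegal
(1,5): flips 1 -> legal
(2,5): flips 2 -> legal
(2,6): no bracket -> illegal
(3,6): flips 2 -> legal
(4,5): flips 2 -> legal
(4,6): no bracket -> illegal
(5,4): flips 1 -> legal
(6,2): no bracket -> illegal
(6,3): flips 1 -> legal
(6,5): no bracket -> illegal
(7,3): flips 1 -> legal
(7,4): no bracket -> illegal
(7,5): flips 2 -> legal
B mobility = 8
-- W to move --
(1,0): no bracket -> illegal
(1,1): flips 2 -> legal
(1,2): flips 1 -> legal
(1,3): flips 3 -> legal
(1,4): no bracket -> illegal
(2,0): flips 3 -> legal
(3,0): no bracket -> illegal
(3,1): flips 3 -> legal
(4,1): flips 2 -> legal
(4,5): no bracket -> illegal
(4,6): flips 1 -> legal
(5,1): flips 3 -> legal
(5,4): no bracket -> illegal
(5,6): no bracket -> illegal
(6,1): flips 2 -> legal
(6,2): no bracket -> illegal
(6,3): no bracket -> illegal
(6,5): no bracket -> illegal
(6,6): flips 1 -> legal
W mobility = 10

Answer: B=8 W=10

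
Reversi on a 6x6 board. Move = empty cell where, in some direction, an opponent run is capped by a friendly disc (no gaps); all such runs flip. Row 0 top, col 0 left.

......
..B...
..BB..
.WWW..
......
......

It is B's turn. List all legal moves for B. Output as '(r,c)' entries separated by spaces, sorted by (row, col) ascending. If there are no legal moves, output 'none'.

(2,0): no bracket -> illegal
(2,1): no bracket -> illegal
(2,4): no bracket -> illegal
(3,0): no bracket -> illegal
(3,4): no bracket -> illegal
(4,0): flips 1 -> legal
(4,1): flips 1 -> legal
(4,2): flips 1 -> legal
(4,3): flips 1 -> legal
(4,4): flips 1 -> legal

Answer: (4,0) (4,1) (4,2) (4,3) (4,4)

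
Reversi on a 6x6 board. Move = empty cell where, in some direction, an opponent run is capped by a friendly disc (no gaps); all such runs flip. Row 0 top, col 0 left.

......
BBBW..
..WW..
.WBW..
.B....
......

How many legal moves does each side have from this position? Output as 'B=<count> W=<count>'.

-- B to move --
(0,2): no bracket -> illegal
(0,3): no bracket -> illegal
(0,4): no bracket -> illegal
(1,4): flips 2 -> legal
(2,0): no bracket -> illegal
(2,1): flips 1 -> legal
(2,4): no bracket -> illegal
(3,0): flips 1 -> legal
(3,4): flips 2 -> legal
(4,0): no bracket -> illegal
(4,2): no bracket -> illegal
(4,3): no bracket -> illegal
(4,4): flips 2 -> legal
B mobility = 5
-- W to move --
(0,0): flips 1 -> legal
(0,1): flips 1 -> legal
(0,2): flips 1 -> legal
(0,3): no bracket -> illegal
(2,0): no bracket -> illegal
(2,1): no bracket -> illegal
(3,0): no bracket -> illegal
(4,0): no bracket -> illegal
(4,2): flips 1 -> legal
(4,3): no bracket -> illegal
(5,0): flips 2 -> legal
(5,1): flips 1 -> legal
(5,2): no bracket -> illegal
W mobility = 6

Answer: B=5 W=6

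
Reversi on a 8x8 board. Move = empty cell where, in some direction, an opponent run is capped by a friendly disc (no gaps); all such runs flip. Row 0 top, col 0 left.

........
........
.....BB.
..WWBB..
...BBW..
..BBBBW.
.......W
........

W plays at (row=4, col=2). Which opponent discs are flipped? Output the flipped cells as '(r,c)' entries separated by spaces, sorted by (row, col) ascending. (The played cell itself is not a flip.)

Answer: (4,3) (4,4)

Derivation:
Dir NW: first cell '.' (not opp) -> no flip
Dir N: first cell 'W' (not opp) -> no flip
Dir NE: first cell 'W' (not opp) -> no flip
Dir W: first cell '.' (not opp) -> no flip
Dir E: opp run (4,3) (4,4) capped by W -> flip
Dir SW: first cell '.' (not opp) -> no flip
Dir S: opp run (5,2), next='.' -> no flip
Dir SE: opp run (5,3), next='.' -> no flip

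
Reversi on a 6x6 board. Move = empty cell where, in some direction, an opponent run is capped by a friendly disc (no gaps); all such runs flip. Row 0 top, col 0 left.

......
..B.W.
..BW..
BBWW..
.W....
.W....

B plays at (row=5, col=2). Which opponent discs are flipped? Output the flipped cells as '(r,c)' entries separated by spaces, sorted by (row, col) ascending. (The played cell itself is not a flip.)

Dir NW: opp run (4,1) capped by B -> flip
Dir N: first cell '.' (not opp) -> no flip
Dir NE: first cell '.' (not opp) -> no flip
Dir W: opp run (5,1), next='.' -> no flip
Dir E: first cell '.' (not opp) -> no flip
Dir SW: edge -> no flip
Dir S: edge -> no flip
Dir SE: edge -> no flip

Answer: (4,1)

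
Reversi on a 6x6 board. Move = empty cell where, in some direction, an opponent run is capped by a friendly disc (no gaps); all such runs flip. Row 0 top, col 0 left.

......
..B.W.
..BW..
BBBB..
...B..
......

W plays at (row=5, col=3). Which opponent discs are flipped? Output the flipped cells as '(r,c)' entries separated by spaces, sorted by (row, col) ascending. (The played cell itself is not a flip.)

Answer: (3,3) (4,3)

Derivation:
Dir NW: first cell '.' (not opp) -> no flip
Dir N: opp run (4,3) (3,3) capped by W -> flip
Dir NE: first cell '.' (not opp) -> no flip
Dir W: first cell '.' (not opp) -> no flip
Dir E: first cell '.' (not opp) -> no flip
Dir SW: edge -> no flip
Dir S: edge -> no flip
Dir SE: edge -> no flip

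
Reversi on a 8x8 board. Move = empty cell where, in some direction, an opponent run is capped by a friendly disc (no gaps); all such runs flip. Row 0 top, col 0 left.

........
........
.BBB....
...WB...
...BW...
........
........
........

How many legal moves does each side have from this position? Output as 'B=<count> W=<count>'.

Answer: B=4 W=6

Derivation:
-- B to move --
(2,4): no bracket -> illegal
(3,2): flips 1 -> legal
(3,5): no bracket -> illegal
(4,2): no bracket -> illegal
(4,5): flips 1 -> legal
(5,3): no bracket -> illegal
(5,4): flips 1 -> legal
(5,5): flips 2 -> legal
B mobility = 4
-- W to move --
(1,0): no bracket -> illegal
(1,1): flips 1 -> legal
(1,2): no bracket -> illegal
(1,3): flips 1 -> legal
(1,4): no bracket -> illegal
(2,0): no bracket -> illegal
(2,4): flips 1 -> legal
(2,5): no bracket -> illegal
(3,0): no bracket -> illegal
(3,1): no bracket -> illegal
(3,2): no bracket -> illegal
(3,5): flips 1 -> legal
(4,2): flips 1 -> legal
(4,5): no bracket -> illegal
(5,2): no bracket -> illegal
(5,3): flips 1 -> legal
(5,4): no bracket -> illegal
W mobility = 6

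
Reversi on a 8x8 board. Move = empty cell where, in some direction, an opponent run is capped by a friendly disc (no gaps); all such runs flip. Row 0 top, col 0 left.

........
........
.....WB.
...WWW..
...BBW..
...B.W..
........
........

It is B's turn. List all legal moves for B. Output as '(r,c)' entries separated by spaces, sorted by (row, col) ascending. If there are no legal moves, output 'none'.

(1,4): no bracket -> illegal
(1,5): no bracket -> illegal
(1,6): flips 2 -> legal
(2,2): flips 1 -> legal
(2,3): flips 1 -> legal
(2,4): flips 2 -> legal
(3,2): no bracket -> illegal
(3,6): no bracket -> illegal
(4,2): no bracket -> illegal
(4,6): flips 1 -> legal
(5,4): no bracket -> illegal
(5,6): no bracket -> illegal
(6,4): no bracket -> illegal
(6,5): no bracket -> illegal
(6,6): flips 1 -> legal

Answer: (1,6) (2,2) (2,3) (2,4) (4,6) (6,6)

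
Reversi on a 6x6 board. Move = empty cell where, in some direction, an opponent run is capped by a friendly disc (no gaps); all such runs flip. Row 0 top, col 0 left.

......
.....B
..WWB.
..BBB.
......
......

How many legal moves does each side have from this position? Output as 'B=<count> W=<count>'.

Answer: B=5 W=6

Derivation:
-- B to move --
(1,1): flips 1 -> legal
(1,2): flips 2 -> legal
(1,3): flips 1 -> legal
(1,4): flips 1 -> legal
(2,1): flips 2 -> legal
(3,1): no bracket -> illegal
B mobility = 5
-- W to move --
(0,4): no bracket -> illegal
(0,5): no bracket -> illegal
(1,3): no bracket -> illegal
(1,4): no bracket -> illegal
(2,1): no bracket -> illegal
(2,5): flips 1 -> legal
(3,1): no bracket -> illegal
(3,5): no bracket -> illegal
(4,1): flips 1 -> legal
(4,2): flips 1 -> legal
(4,3): flips 1 -> legal
(4,4): flips 1 -> legal
(4,5): flips 1 -> legal
W mobility = 6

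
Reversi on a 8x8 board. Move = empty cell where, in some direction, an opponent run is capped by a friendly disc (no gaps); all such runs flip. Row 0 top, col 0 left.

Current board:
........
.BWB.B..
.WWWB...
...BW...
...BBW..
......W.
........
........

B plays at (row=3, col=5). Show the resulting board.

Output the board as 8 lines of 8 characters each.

Answer: ........
.BWB.B..
.WWWB...
...BBB..
...BBW..
......W.
........
........

Derivation:
Place B at (3,5); scan 8 dirs for brackets.
Dir NW: first cell 'B' (not opp) -> no flip
Dir N: first cell '.' (not opp) -> no flip
Dir NE: first cell '.' (not opp) -> no flip
Dir W: opp run (3,4) capped by B -> flip
Dir E: first cell '.' (not opp) -> no flip
Dir SW: first cell 'B' (not opp) -> no flip
Dir S: opp run (4,5), next='.' -> no flip
Dir SE: first cell '.' (not opp) -> no flip
All flips: (3,4)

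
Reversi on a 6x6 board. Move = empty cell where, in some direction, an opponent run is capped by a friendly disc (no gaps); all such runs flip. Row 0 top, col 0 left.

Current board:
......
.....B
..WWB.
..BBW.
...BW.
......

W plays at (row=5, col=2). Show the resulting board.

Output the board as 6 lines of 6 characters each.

Answer: ......
.....B
..WWB.
..BBW.
...WW.
..W...

Derivation:
Place W at (5,2); scan 8 dirs for brackets.
Dir NW: first cell '.' (not opp) -> no flip
Dir N: first cell '.' (not opp) -> no flip
Dir NE: opp run (4,3) capped by W -> flip
Dir W: first cell '.' (not opp) -> no flip
Dir E: first cell '.' (not opp) -> no flip
Dir SW: edge -> no flip
Dir S: edge -> no flip
Dir SE: edge -> no flip
All flips: (4,3)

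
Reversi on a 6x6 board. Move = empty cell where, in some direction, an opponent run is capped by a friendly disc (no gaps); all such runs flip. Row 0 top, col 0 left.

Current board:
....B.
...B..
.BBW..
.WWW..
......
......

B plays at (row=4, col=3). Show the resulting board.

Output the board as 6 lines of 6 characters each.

Answer: ....B.
...B..
.BBB..
.WBB..
...B..
......

Derivation:
Place B at (4,3); scan 8 dirs for brackets.
Dir NW: opp run (3,2) capped by B -> flip
Dir N: opp run (3,3) (2,3) capped by B -> flip
Dir NE: first cell '.' (not opp) -> no flip
Dir W: first cell '.' (not opp) -> no flip
Dir E: first cell '.' (not opp) -> no flip
Dir SW: first cell '.' (not opp) -> no flip
Dir S: first cell '.' (not opp) -> no flip
Dir SE: first cell '.' (not opp) -> no flip
All flips: (2,3) (3,2) (3,3)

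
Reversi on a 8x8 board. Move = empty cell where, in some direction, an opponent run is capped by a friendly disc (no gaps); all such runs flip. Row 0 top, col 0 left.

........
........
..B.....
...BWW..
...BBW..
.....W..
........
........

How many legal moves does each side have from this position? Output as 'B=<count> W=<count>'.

-- B to move --
(2,3): no bracket -> illegal
(2,4): flips 1 -> legal
(2,5): flips 1 -> legal
(2,6): flips 1 -> legal
(3,6): flips 2 -> legal
(4,6): flips 1 -> legal
(5,4): no bracket -> illegal
(5,6): no bracket -> illegal
(6,4): no bracket -> illegal
(6,5): no bracket -> illegal
(6,6): flips 1 -> legal
B mobility = 6
-- W to move --
(1,1): flips 3 -> legal
(1,2): no bracket -> illegal
(1,3): no bracket -> illegal
(2,1): no bracket -> illegal
(2,3): no bracket -> illegal
(2,4): no bracket -> illegal
(3,1): no bracket -> illegal
(3,2): flips 1 -> legal
(4,2): flips 2 -> legal
(5,2): flips 1 -> legal
(5,3): flips 1 -> legal
(5,4): flips 1 -> legal
W mobility = 6

Answer: B=6 W=6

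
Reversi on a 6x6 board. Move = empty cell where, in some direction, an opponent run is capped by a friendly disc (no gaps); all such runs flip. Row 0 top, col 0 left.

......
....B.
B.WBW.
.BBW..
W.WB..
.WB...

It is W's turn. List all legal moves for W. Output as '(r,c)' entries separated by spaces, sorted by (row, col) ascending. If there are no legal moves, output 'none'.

Answer: (0,4) (1,3) (3,0) (4,4) (5,3)

Derivation:
(0,3): no bracket -> illegal
(0,4): flips 1 -> legal
(0,5): no bracket -> illegal
(1,0): no bracket -> illegal
(1,1): no bracket -> illegal
(1,2): no bracket -> illegal
(1,3): flips 1 -> legal
(1,5): no bracket -> illegal
(2,1): no bracket -> illegal
(2,5): no bracket -> illegal
(3,0): flips 2 -> legal
(3,4): no bracket -> illegal
(4,1): no bracket -> illegal
(4,4): flips 1 -> legal
(5,3): flips 2 -> legal
(5,4): no bracket -> illegal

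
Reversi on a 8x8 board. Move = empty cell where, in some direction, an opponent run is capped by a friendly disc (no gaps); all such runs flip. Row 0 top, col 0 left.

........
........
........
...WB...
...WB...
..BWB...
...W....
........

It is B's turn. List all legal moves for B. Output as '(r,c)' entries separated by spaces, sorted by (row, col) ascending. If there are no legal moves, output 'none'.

Answer: (2,2) (3,2) (4,2) (6,2) (7,2) (7,4)

Derivation:
(2,2): flips 1 -> legal
(2,3): no bracket -> illegal
(2,4): no bracket -> illegal
(3,2): flips 2 -> legal
(4,2): flips 1 -> legal
(6,2): flips 1 -> legal
(6,4): no bracket -> illegal
(7,2): flips 1 -> legal
(7,3): no bracket -> illegal
(7,4): flips 1 -> legal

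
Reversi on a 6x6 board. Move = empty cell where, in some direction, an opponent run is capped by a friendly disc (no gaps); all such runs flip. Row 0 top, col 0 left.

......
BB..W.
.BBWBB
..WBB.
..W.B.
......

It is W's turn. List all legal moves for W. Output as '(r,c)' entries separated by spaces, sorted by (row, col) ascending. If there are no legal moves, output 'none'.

(0,0): no bracket -> illegal
(0,1): no bracket -> illegal
(0,2): no bracket -> illegal
(1,2): flips 1 -> legal
(1,3): no bracket -> illegal
(1,5): flips 2 -> legal
(2,0): flips 2 -> legal
(3,0): no bracket -> illegal
(3,1): no bracket -> illegal
(3,5): flips 2 -> legal
(4,3): flips 1 -> legal
(4,5): flips 1 -> legal
(5,3): no bracket -> illegal
(5,4): flips 3 -> legal
(5,5): no bracket -> illegal

Answer: (1,2) (1,5) (2,0) (3,5) (4,3) (4,5) (5,4)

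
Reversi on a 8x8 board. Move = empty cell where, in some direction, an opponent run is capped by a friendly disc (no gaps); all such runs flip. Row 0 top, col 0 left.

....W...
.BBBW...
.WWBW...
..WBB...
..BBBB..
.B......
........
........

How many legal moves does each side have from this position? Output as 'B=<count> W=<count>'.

Answer: B=9 W=10

Derivation:
-- B to move --
(0,3): no bracket -> illegal
(0,5): flips 1 -> legal
(1,0): flips 2 -> legal
(1,5): flips 2 -> legal
(2,0): flips 2 -> legal
(2,5): flips 1 -> legal
(3,0): flips 1 -> legal
(3,1): flips 3 -> legal
(3,5): flips 1 -> legal
(4,1): flips 1 -> legal
B mobility = 9
-- W to move --
(0,0): flips 1 -> legal
(0,1): flips 1 -> legal
(0,2): flips 2 -> legal
(0,3): flips 1 -> legal
(1,0): flips 3 -> legal
(2,0): no bracket -> illegal
(2,5): no bracket -> illegal
(3,1): no bracket -> illegal
(3,5): flips 2 -> legal
(3,6): no bracket -> illegal
(4,0): no bracket -> illegal
(4,1): no bracket -> illegal
(4,6): no bracket -> illegal
(5,0): no bracket -> illegal
(5,2): flips 1 -> legal
(5,3): no bracket -> illegal
(5,4): flips 3 -> legal
(5,5): flips 2 -> legal
(5,6): no bracket -> illegal
(6,0): flips 3 -> legal
(6,1): no bracket -> illegal
(6,2): no bracket -> illegal
W mobility = 10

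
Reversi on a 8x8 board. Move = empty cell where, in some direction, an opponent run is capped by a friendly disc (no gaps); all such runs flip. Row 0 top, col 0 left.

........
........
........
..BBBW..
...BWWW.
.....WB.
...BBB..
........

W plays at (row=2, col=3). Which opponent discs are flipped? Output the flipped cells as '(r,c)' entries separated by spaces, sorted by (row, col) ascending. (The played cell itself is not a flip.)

Answer: (3,4)

Derivation:
Dir NW: first cell '.' (not opp) -> no flip
Dir N: first cell '.' (not opp) -> no flip
Dir NE: first cell '.' (not opp) -> no flip
Dir W: first cell '.' (not opp) -> no flip
Dir E: first cell '.' (not opp) -> no flip
Dir SW: opp run (3,2), next='.' -> no flip
Dir S: opp run (3,3) (4,3), next='.' -> no flip
Dir SE: opp run (3,4) capped by W -> flip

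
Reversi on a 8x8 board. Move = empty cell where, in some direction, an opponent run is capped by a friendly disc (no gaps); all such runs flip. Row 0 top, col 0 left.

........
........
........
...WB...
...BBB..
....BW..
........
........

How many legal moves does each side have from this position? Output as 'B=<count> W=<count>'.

-- B to move --
(2,2): flips 1 -> legal
(2,3): flips 1 -> legal
(2,4): no bracket -> illegal
(3,2): flips 1 -> legal
(4,2): no bracket -> illegal
(4,6): no bracket -> illegal
(5,6): flips 1 -> legal
(6,4): no bracket -> illegal
(6,5): flips 1 -> legal
(6,6): flips 1 -> legal
B mobility = 6
-- W to move --
(2,3): no bracket -> illegal
(2,4): no bracket -> illegal
(2,5): no bracket -> illegal
(3,2): no bracket -> illegal
(3,5): flips 2 -> legal
(3,6): no bracket -> illegal
(4,2): no bracket -> illegal
(4,6): no bracket -> illegal
(5,2): no bracket -> illegal
(5,3): flips 2 -> legal
(5,6): no bracket -> illegal
(6,3): no bracket -> illegal
(6,4): no bracket -> illegal
(6,5): no bracket -> illegal
W mobility = 2

Answer: B=6 W=2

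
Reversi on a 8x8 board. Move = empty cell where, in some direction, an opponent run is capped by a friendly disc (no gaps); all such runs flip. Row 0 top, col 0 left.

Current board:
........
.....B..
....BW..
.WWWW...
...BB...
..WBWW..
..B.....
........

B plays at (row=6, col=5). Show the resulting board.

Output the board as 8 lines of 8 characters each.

Place B at (6,5); scan 8 dirs for brackets.
Dir NW: opp run (5,4) capped by B -> flip
Dir N: opp run (5,5), next='.' -> no flip
Dir NE: first cell '.' (not opp) -> no flip
Dir W: first cell '.' (not opp) -> no flip
Dir E: first cell '.' (not opp) -> no flip
Dir SW: first cell '.' (not opp) -> no flip
Dir S: first cell '.' (not opp) -> no flip
Dir SE: first cell '.' (not opp) -> no flip
All flips: (5,4)

Answer: ........
.....B..
....BW..
.WWWW...
...BB...
..WBBW..
..B..B..
........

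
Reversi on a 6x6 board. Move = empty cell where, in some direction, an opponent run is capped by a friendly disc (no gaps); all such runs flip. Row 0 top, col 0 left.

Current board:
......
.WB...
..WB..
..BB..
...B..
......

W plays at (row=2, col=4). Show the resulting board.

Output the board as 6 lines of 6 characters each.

Answer: ......
.WB...
..WWW.
..BB..
...B..
......

Derivation:
Place W at (2,4); scan 8 dirs for brackets.
Dir NW: first cell '.' (not opp) -> no flip
Dir N: first cell '.' (not opp) -> no flip
Dir NE: first cell '.' (not opp) -> no flip
Dir W: opp run (2,3) capped by W -> flip
Dir E: first cell '.' (not opp) -> no flip
Dir SW: opp run (3,3), next='.' -> no flip
Dir S: first cell '.' (not opp) -> no flip
Dir SE: first cell '.' (not opp) -> no flip
All flips: (2,3)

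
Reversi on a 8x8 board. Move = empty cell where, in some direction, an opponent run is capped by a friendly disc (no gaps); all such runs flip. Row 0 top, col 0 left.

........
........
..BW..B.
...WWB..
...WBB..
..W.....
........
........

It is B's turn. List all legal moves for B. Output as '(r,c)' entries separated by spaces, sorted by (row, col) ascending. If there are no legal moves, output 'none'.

(1,2): flips 2 -> legal
(1,3): no bracket -> illegal
(1,4): no bracket -> illegal
(2,4): flips 2 -> legal
(2,5): no bracket -> illegal
(3,2): flips 2 -> legal
(4,1): no bracket -> illegal
(4,2): flips 1 -> legal
(5,1): no bracket -> illegal
(5,3): no bracket -> illegal
(5,4): no bracket -> illegal
(6,1): no bracket -> illegal
(6,2): no bracket -> illegal
(6,3): no bracket -> illegal

Answer: (1,2) (2,4) (3,2) (4,2)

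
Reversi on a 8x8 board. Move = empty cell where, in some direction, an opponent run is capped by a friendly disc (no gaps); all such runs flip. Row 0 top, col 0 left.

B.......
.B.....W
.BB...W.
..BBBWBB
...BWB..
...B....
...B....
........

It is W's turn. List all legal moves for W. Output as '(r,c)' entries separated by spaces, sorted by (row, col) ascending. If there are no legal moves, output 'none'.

(0,1): no bracket -> illegal
(0,2): no bracket -> illegal
(1,0): no bracket -> illegal
(1,2): no bracket -> illegal
(1,3): no bracket -> illegal
(2,0): no bracket -> illegal
(2,3): no bracket -> illegal
(2,4): flips 1 -> legal
(2,5): no bracket -> illegal
(2,7): no bracket -> illegal
(3,0): no bracket -> illegal
(3,1): flips 3 -> legal
(4,1): no bracket -> illegal
(4,2): flips 1 -> legal
(4,6): flips 2 -> legal
(4,7): no bracket -> illegal
(5,2): no bracket -> illegal
(5,4): no bracket -> illegal
(5,5): flips 1 -> legal
(5,6): no bracket -> illegal
(6,2): flips 1 -> legal
(6,4): no bracket -> illegal
(7,2): no bracket -> illegal
(7,3): no bracket -> illegal
(7,4): no bracket -> illegal

Answer: (2,4) (3,1) (4,2) (4,6) (5,5) (6,2)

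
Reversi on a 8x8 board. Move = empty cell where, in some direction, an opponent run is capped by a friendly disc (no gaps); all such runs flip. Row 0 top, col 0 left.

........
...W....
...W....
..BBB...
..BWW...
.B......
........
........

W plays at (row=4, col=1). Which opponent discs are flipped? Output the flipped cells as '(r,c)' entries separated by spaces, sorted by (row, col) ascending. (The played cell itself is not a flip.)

Dir NW: first cell '.' (not opp) -> no flip
Dir N: first cell '.' (not opp) -> no flip
Dir NE: opp run (3,2) capped by W -> flip
Dir W: first cell '.' (not opp) -> no flip
Dir E: opp run (4,2) capped by W -> flip
Dir SW: first cell '.' (not opp) -> no flip
Dir S: opp run (5,1), next='.' -> no flip
Dir SE: first cell '.' (not opp) -> no flip

Answer: (3,2) (4,2)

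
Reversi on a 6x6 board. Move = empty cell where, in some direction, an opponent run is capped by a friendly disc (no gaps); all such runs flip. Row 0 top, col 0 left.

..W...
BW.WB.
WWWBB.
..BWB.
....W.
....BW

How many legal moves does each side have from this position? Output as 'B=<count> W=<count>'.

Answer: B=5 W=9

Derivation:
-- B to move --
(0,0): no bracket -> illegal
(0,1): no bracket -> illegal
(0,3): flips 1 -> legal
(0,4): no bracket -> illegal
(1,2): flips 3 -> legal
(3,0): flips 1 -> legal
(3,1): no bracket -> illegal
(3,5): no bracket -> illegal
(4,2): flips 1 -> legal
(4,3): flips 1 -> legal
(4,5): no bracket -> illegal
(5,3): no bracket -> illegal
B mobility = 5
-- W to move --
(0,0): flips 1 -> legal
(0,1): no bracket -> illegal
(0,3): no bracket -> illegal
(0,4): flips 3 -> legal
(0,5): no bracket -> illegal
(1,2): no bracket -> illegal
(1,5): flips 2 -> legal
(2,5): flips 2 -> legal
(3,1): flips 1 -> legal
(3,5): flips 2 -> legal
(4,1): no bracket -> illegal
(4,2): flips 1 -> legal
(4,3): flips 1 -> legal
(4,5): no bracket -> illegal
(5,3): flips 1 -> legal
W mobility = 9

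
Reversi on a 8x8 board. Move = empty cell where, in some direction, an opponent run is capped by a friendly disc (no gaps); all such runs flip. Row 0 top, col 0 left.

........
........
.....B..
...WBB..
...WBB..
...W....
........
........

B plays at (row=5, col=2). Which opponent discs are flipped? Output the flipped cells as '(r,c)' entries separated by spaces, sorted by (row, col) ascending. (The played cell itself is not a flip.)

Answer: (4,3)

Derivation:
Dir NW: first cell '.' (not opp) -> no flip
Dir N: first cell '.' (not opp) -> no flip
Dir NE: opp run (4,3) capped by B -> flip
Dir W: first cell '.' (not opp) -> no flip
Dir E: opp run (5,3), next='.' -> no flip
Dir SW: first cell '.' (not opp) -> no flip
Dir S: first cell '.' (not opp) -> no flip
Dir SE: first cell '.' (not opp) -> no flip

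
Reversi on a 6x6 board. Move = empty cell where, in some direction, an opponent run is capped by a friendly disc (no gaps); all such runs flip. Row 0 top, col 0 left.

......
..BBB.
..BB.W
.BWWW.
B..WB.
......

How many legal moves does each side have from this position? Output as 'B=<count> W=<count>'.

Answer: B=6 W=9

Derivation:
-- B to move --
(1,5): no bracket -> illegal
(2,1): no bracket -> illegal
(2,4): flips 1 -> legal
(3,5): flips 3 -> legal
(4,1): flips 1 -> legal
(4,2): flips 2 -> legal
(4,5): flips 1 -> legal
(5,2): no bracket -> illegal
(5,3): flips 2 -> legal
(5,4): no bracket -> illegal
B mobility = 6
-- W to move --
(0,1): flips 2 -> legal
(0,2): flips 2 -> legal
(0,3): flips 3 -> legal
(0,4): no bracket -> illegal
(0,5): flips 2 -> legal
(1,1): flips 1 -> legal
(1,5): no bracket -> illegal
(2,0): no bracket -> illegal
(2,1): no bracket -> illegal
(2,4): no bracket -> illegal
(3,0): flips 1 -> legal
(3,5): no bracket -> illegal
(4,1): no bracket -> illegal
(4,2): no bracket -> illegal
(4,5): flips 1 -> legal
(5,0): no bracket -> illegal
(5,1): no bracket -> illegal
(5,3): no bracket -> illegal
(5,4): flips 1 -> legal
(5,5): flips 1 -> legal
W mobility = 9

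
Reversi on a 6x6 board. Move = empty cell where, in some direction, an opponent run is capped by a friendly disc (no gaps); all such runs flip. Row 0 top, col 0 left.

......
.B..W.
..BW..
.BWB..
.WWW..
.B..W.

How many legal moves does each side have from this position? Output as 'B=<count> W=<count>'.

Answer: B=4 W=6

Derivation:
-- B to move --
(0,3): no bracket -> illegal
(0,4): no bracket -> illegal
(0,5): no bracket -> illegal
(1,2): no bracket -> illegal
(1,3): flips 1 -> legal
(1,5): no bracket -> illegal
(2,1): no bracket -> illegal
(2,4): flips 1 -> legal
(2,5): no bracket -> illegal
(3,0): no bracket -> illegal
(3,4): no bracket -> illegal
(4,0): no bracket -> illegal
(4,4): no bracket -> illegal
(4,5): no bracket -> illegal
(5,0): no bracket -> illegal
(5,2): flips 2 -> legal
(5,3): flips 2 -> legal
(5,5): no bracket -> illegal
B mobility = 4
-- W to move --
(0,0): no bracket -> illegal
(0,1): no bracket -> illegal
(0,2): no bracket -> illegal
(1,0): no bracket -> illegal
(1,2): flips 1 -> legal
(1,3): no bracket -> illegal
(2,0): flips 1 -> legal
(2,1): flips 2 -> legal
(2,4): flips 1 -> legal
(3,0): flips 1 -> legal
(3,4): flips 1 -> legal
(4,0): no bracket -> illegal
(4,4): no bracket -> illegal
(5,0): no bracket -> illegal
(5,2): no bracket -> illegal
W mobility = 6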